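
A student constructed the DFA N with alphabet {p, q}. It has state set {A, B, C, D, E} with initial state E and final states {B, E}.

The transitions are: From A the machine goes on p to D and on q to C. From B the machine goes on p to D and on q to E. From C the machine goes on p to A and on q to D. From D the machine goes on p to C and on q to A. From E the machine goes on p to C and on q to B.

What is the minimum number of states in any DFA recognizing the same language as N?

2

All states are reachable from the start state.
Initial partition by acceptance: {B,E} | {A,C,D}.
No further refinement is possible. Final partition (2 blocks): {B,E} | {A,C,D}.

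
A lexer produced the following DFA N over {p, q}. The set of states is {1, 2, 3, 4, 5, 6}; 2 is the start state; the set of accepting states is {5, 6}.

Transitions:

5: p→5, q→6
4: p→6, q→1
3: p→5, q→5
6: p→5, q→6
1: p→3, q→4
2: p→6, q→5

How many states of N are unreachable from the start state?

BFS from 2 reaches {2, 5, 6}; the 3 state(s) 1, 3, 4 are never visited.

3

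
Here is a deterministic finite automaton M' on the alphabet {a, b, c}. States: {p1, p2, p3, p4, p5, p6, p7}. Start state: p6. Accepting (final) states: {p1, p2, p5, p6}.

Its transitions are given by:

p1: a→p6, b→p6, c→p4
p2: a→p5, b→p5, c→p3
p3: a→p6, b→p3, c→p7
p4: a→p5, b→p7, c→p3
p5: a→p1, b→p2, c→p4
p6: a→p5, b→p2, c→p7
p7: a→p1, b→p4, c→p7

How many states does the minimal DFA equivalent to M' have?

2

Every state is reachable, so we keep all 7.
P0 = {p1,p2,p5,p6} | {p3,p4,p7}.
The partition is now stable with 2 blocks: {p1,p2,p5,p6} | {p3,p4,p7}.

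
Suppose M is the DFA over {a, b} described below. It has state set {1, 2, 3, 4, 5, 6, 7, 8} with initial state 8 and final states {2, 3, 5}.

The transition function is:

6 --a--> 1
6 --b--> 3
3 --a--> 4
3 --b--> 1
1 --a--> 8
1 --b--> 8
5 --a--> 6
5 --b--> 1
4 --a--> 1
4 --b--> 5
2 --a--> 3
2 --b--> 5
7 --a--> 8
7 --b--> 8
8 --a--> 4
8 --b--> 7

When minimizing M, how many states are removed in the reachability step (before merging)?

Starting at 8 and following transitions, the reachable set is {1, 3, 4, 5, 6, 7, 8}. That leaves 2 unreachable — 1 in total.

1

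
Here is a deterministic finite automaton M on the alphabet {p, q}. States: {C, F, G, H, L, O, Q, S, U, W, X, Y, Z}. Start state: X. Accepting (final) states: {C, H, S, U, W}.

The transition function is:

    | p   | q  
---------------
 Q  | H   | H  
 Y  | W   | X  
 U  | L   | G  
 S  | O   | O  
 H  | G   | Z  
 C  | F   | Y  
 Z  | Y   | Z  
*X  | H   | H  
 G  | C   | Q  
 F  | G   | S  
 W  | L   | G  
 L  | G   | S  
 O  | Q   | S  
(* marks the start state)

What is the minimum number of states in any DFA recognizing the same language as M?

8

First remove the unreachable states {U}; 12 states remain.
P0 = {C,H,S,W} | {F,G,L,O,Q,X,Y,Z}.
Split {F,G,L,O,Q,X,Y,Z} by δ(·,p) → {F,L,O,Z} and {G,Q,X,Y}.
Refine {C,H,S,W} on symbol p: members go to different blocks, giving {C,S,W} and {H}.
On input q, block {C,S,W} splits into {C,W} and {S}.
Split {F,L,O,Z} by δ(·,q) → {F,L,O} and {Z}.
On input p, block {G,Q,X,Y} splits into {G,Y} and {Q,X}.
Refine {F,L,O} on symbol p: members go to different blocks, giving {F,L} and {O}.
Stable partition: {C,W} | {F,L} | {G,Y} | {H} | {S} | {Z} | {Q,X} | {O} — 8 equivalence classes.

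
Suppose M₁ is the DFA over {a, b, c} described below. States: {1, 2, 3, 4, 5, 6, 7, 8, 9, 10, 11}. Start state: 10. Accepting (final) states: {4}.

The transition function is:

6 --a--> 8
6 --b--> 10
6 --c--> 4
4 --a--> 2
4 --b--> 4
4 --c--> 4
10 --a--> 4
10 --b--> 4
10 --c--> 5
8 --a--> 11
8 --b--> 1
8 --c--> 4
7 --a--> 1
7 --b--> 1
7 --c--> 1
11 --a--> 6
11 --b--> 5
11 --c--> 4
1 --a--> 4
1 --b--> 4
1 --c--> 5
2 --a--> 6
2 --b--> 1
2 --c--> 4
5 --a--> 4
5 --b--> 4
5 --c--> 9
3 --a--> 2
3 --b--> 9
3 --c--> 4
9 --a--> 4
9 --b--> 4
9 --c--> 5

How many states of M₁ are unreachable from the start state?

2

Starting at 10 and following transitions, the reachable set is {1, 2, 4, 5, 6, 8, 9, 10, 11}. That leaves 3, 7 unreachable — 2 in total.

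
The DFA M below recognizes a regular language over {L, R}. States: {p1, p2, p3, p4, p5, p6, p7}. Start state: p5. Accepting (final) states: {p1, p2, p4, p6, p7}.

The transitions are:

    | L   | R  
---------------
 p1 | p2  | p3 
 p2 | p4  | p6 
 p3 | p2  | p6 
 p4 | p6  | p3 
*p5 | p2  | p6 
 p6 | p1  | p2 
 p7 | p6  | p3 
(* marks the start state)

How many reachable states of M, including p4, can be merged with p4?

2

States {p7} cannot be reached from the start state, so discard them.
Initial partition by acceptance: {p1,p2,p4,p6} | {p3,p5}.
Refine {p1,p2,p4,p6} on symbol R: members go to different blocks, giving {p1,p4} and {p2,p6}.
No further refinement is possible. Final partition (3 blocks): {p1,p4} | {p3,p5} | {p2,p6}.
State p4 belongs to the block {p1,p4}, which has 2 states.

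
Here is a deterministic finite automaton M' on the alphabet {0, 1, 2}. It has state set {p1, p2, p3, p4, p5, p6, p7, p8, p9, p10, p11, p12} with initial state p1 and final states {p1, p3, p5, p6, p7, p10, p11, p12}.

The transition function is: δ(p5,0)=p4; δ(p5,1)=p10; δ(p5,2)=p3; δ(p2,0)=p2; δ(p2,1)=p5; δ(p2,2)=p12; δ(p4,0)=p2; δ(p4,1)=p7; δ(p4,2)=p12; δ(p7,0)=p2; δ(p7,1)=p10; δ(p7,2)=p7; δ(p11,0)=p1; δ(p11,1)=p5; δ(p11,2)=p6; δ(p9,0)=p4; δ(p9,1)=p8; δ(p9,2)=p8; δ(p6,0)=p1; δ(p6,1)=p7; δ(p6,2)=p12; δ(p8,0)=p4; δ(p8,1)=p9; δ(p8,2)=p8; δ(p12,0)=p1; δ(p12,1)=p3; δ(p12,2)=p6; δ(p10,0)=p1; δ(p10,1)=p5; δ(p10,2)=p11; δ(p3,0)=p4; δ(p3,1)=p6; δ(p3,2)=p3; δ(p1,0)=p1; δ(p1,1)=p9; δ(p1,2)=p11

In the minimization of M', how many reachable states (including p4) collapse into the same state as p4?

All states are reachable from the start state.
Initial partition by acceptance: {p1,p3,p5,p6,p7,p10,p11,p12} | {p2,p4,p8,p9}.
On input 0, block {p1,p3,p5,p6,p7,p10,p11,p12} splits into {p1,p6,p10,p11,p12} and {p3,p5,p7}.
Split {p1,p6,p10,p11,p12} by δ(·,1) → {p6,p10,p11,p12} and {p1}.
Split {p2,p4,p8,p9} by δ(·,1) → {p2,p4} and {p8,p9}.
Stable partition: {p6,p10,p11,p12} | {p2,p4} | {p3,p5,p7} | {p1} | {p8,p9} — 5 equivalence classes.
The equivalence class containing p4 is {p2,p4}, of size 2.

2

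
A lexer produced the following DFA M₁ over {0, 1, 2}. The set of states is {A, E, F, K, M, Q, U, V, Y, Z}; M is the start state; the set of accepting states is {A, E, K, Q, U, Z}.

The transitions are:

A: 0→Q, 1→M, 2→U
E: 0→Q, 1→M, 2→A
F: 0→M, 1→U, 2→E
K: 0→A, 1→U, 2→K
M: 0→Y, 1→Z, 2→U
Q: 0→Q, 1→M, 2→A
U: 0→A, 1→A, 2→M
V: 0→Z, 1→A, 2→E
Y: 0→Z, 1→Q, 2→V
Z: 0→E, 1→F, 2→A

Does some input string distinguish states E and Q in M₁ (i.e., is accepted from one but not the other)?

Reachable states from the start: {A,E,F,M,Q,U,V,Y,Z}. Unreachable: {K} — drop them.
Start with accepting vs non-accepting: {A,E,Q,U,Z} | {F,M,V,Y}.
On input 1, block {A,E,Q,U,Z} splits into {A,E,Q,Z} and {U}.
Split {A,E,Q,Z} by δ(·,2) → {E,Q,Z} and {A}.
Split {F,M,V,Y} by δ(·,0) → {V,Y} and {F,M}.
Split {V,Y} by δ(·,1) → {V} and {Y}.
Refine {F,M} on symbol 0: members go to different blocks, giving {F} and {M}.
Refine {E,Q,Z} on symbol 1: members go to different blocks, giving {E,Q} and {Z}.
No further refinement is possible. Final partition (8 blocks): {E,Q} | {V} | {U} | {A} | {F} | {Y} | {M} | {Z}.
E and Q lie in the same block of the stable partition, so they are equivalent — no string distinguishes them.

No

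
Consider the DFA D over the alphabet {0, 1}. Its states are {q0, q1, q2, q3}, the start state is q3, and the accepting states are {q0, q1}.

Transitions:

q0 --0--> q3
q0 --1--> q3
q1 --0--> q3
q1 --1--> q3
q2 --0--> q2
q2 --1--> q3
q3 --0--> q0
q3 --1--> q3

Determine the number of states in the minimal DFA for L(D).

States {q1,q2} cannot be reached from the start state, so discard them.
Initial partition by acceptance: {q0} | {q3}.
No further refinement is possible. Final partition (2 blocks): {q0} | {q3}.

2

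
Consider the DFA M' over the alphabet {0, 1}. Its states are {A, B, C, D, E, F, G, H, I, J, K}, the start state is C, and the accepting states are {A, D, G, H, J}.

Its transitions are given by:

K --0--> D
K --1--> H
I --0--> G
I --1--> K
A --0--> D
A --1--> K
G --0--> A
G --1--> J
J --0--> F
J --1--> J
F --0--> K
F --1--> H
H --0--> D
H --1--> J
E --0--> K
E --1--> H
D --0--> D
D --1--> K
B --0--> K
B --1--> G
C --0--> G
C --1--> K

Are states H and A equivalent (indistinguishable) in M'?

No

First remove the unreachable states {B,E,I}; 8 states remain.
P0 = {A,D,G,H,J} | {C,F,K}.
On input 0, block {A,D,G,H,J} splits into {A,D,G,H} and {J}.
On input 1, block {A,D,G,H} splits into {A,D} and {G,H}.
Split {C,F,K} by δ(·,0) → {C} and {F} and {K}.
Stable partition: {A,D} | {C} | {J} | {G,H} | {F} | {K} — 6 equivalence classes.
H and A end up in different blocks, so they are distinguishable. For instance, the string '1' is accepted from only H.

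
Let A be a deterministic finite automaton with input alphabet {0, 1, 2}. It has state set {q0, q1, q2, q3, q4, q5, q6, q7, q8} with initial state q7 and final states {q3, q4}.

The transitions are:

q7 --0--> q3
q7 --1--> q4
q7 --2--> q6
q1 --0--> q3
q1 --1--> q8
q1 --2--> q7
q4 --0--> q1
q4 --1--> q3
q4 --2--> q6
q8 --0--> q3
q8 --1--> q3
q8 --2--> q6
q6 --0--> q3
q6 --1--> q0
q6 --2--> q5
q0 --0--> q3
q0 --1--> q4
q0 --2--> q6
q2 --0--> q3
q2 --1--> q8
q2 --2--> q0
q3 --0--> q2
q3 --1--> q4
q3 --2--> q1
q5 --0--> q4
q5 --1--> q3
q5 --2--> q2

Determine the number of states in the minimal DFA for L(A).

All states are reachable from the start state.
P0 = {q3,q4} | {q0,q1,q2,q5,q6,q7,q8}.
On input 1, block {q0,q1,q2,q5,q6,q7,q8} splits into {q0,q5,q7,q8} and {q1,q2,q6}.
The partition is now stable with 3 blocks: {q3,q4} | {q0,q5,q7,q8} | {q1,q2,q6}.

3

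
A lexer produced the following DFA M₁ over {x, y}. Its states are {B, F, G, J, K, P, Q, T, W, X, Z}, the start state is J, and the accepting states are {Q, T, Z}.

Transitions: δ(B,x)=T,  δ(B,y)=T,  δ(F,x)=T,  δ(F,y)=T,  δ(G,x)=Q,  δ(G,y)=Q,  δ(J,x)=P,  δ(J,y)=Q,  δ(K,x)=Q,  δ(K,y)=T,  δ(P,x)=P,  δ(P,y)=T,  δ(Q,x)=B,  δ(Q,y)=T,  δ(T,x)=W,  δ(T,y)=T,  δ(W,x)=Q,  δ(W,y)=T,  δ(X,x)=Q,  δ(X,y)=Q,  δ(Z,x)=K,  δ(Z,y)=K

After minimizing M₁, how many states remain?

First remove the unreachable states {F,G,K,X,Z}; 6 states remain.
P0 = {Q,T} | {B,J,P,W}.
Split {B,J,P,W} by δ(·,x) → {J,P} and {B,W}.
The partition is now stable with 3 blocks: {Q,T} | {J,P} | {B,W}.

3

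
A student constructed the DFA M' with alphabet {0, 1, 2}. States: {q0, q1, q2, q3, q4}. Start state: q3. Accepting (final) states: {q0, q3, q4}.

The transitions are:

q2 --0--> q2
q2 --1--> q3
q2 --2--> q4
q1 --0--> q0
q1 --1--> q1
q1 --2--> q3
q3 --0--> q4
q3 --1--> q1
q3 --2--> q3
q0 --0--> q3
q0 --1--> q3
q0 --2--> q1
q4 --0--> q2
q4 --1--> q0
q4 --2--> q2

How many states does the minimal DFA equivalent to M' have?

5

All states are reachable from the start state.
Start with accepting vs non-accepting: {q0,q3,q4} | {q1,q2}.
Split {q0,q3,q4} by δ(·,0) → {q0,q3} and {q4}.
Refine {q0,q3} on symbol 0: members go to different blocks, giving {q0} and {q3}.
On input 0, block {q1,q2} splits into {q1} and {q2}.
No further refinement is possible. Final partition (5 blocks): {q0} | {q1} | {q4} | {q3} | {q2}.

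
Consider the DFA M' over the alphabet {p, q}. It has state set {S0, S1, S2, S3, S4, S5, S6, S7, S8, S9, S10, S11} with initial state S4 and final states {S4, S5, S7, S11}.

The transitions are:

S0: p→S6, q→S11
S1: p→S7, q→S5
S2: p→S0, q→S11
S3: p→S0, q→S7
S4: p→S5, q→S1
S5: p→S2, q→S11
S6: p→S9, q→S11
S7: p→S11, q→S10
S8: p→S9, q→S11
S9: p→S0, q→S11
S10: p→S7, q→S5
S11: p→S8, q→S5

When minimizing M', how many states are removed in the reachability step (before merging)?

1

BFS from S4 reaches {S0, S1, S2, S4, S5, S6, S7, S8, S9, S10, S11}; the 1 state(s) S3 are never visited.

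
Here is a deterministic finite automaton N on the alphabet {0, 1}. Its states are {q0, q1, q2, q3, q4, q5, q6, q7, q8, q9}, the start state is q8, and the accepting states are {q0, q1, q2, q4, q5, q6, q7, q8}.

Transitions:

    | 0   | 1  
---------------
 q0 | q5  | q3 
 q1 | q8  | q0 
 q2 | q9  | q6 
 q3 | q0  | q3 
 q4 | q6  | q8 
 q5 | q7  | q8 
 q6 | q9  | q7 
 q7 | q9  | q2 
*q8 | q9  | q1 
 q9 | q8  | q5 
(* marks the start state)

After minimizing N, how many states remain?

First remove the unreachable states {q4}; 9 states remain.
Start with accepting vs non-accepting: {q0,q1,q2,q5,q6,q7,q8} | {q3,q9}.
Refine {q0,q1,q2,q5,q6,q7,q8} on symbol 0: members go to different blocks, giving {q2,q6,q7,q8} and {q0,q1,q5}.
On input 1, block {q2,q6,q7,q8} splits into {q2,q6,q7} and {q8}.
Refine {q3,q9} on symbol 0: members go to different blocks, giving {q3} and {q9}.
On input 0, block {q0,q1,q5} splits into {q0} and {q1} and {q5}.
Stable partition: {q2,q6,q7} | {q3} | {q0} | {q8} | {q9} | {q1} | {q5} — 7 equivalence classes.

7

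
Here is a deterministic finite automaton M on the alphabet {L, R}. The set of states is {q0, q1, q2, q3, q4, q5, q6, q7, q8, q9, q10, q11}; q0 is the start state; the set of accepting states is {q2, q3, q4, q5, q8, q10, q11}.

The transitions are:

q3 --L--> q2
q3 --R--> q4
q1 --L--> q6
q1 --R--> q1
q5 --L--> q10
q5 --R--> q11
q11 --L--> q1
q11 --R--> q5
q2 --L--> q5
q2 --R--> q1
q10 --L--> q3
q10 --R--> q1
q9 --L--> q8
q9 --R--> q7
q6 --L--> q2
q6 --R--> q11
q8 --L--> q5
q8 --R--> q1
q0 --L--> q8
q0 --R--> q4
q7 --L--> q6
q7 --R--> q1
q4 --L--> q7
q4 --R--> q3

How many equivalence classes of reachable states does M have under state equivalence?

5

States {q9} cannot be reached from the start state, so discard them.
P0 = {q2,q3,q4,q5,q8,q10,q11} | {q0,q1,q6,q7}.
Refine {q2,q3,q4,q5,q8,q10,q11} on symbol L: members go to different blocks, giving {q2,q3,q5,q8,q10} and {q4,q11}.
Split {q2,q3,q5,q8,q10} by δ(·,R) → {q2,q8,q10} and {q3,q5}.
On input L, block {q0,q1,q6,q7} splits into {q0,q6} and {q1,q7}.
The partition is now stable with 5 blocks: {q2,q8,q10} | {q0,q6} | {q4,q11} | {q3,q5} | {q1,q7}.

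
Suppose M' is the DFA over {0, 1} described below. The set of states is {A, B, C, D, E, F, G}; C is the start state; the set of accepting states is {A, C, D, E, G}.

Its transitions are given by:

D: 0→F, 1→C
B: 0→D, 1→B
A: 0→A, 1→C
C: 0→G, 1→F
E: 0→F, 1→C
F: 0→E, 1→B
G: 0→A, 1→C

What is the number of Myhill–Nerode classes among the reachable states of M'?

All states are reachable from the start state.
P0 = {A,C,D,E,G} | {B,F}.
Refine {A,C,D,E,G} on symbol 0: members go to different blocks, giving {A,C,G} and {D,E}.
Split {A,C,G} by δ(·,1) → {A,G} and {C}.
No further refinement is possible. Final partition (4 blocks): {A,G} | {B,F} | {D,E} | {C}.

4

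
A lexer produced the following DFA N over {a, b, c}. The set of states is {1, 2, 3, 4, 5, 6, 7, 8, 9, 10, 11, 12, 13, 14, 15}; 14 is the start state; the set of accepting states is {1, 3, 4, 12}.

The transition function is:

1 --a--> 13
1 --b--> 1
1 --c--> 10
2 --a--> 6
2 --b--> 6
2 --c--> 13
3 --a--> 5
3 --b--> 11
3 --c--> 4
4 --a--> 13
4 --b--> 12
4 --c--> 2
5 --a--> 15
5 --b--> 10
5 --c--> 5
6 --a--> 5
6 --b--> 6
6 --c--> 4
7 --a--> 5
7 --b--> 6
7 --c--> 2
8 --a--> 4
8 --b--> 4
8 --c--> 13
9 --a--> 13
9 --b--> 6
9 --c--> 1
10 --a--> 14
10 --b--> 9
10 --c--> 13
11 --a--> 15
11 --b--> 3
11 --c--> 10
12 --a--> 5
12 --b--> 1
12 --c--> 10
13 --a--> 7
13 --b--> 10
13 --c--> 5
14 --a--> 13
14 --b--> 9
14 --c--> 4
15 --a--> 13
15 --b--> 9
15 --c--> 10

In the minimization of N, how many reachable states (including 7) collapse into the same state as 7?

2

First remove the unreachable states {3,8,11}; 12 states remain.
Start with accepting vs non-accepting: {1,4,12} | {2,5,6,7,9,10,13,14,15}.
Refine {2,5,6,7,9,10,13,14,15} on symbol c: members go to different blocks, giving {2,5,7,10,13,15} and {6,9,14}.
On input a, block {2,5,7,10,13,15} splits into {5,7,13,15} and {2,10}.
On input b, block {5,7,13,15} splits into {5,13} and {7,15}.
No further refinement is possible. Final partition (5 blocks): {1,4,12} | {5,13} | {6,9,14} | {2,10} | {7,15}.
State 7 belongs to the block {7,15}, which has 2 states.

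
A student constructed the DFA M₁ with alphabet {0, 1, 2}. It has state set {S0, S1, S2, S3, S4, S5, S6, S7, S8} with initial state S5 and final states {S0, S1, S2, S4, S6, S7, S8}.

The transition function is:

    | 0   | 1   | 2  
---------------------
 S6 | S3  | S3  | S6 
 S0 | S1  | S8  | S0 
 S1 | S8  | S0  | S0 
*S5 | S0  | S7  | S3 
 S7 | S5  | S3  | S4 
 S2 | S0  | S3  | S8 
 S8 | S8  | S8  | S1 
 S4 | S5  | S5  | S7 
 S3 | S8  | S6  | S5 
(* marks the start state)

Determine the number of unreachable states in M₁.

BFS from S5 reaches {S0, S1, S3, S4, S5, S6, S7, S8}; the 1 state(s) S2 are never visited.

1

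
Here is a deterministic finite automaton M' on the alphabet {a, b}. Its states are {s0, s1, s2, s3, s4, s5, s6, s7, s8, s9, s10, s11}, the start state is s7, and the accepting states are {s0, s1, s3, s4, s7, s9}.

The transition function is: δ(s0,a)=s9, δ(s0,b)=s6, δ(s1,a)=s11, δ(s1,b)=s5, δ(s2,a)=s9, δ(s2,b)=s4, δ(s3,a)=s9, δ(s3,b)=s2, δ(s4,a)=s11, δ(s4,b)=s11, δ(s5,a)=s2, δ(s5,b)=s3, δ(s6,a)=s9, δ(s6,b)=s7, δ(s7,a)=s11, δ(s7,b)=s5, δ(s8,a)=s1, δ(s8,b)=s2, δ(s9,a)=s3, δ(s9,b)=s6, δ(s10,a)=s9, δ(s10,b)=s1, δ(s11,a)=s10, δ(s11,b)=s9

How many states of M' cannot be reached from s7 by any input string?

No path from s7 leads to s0, s8; the other 10 states are all reachable.

2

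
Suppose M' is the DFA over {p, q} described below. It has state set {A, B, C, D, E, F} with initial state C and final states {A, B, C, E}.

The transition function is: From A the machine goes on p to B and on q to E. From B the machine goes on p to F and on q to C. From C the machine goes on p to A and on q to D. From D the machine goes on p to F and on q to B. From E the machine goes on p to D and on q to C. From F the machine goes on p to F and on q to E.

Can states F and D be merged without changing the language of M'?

Yes

Every state is reachable, so we keep all 6.
P0 = {A,B,C,E} | {D,F}.
Split {A,B,C,E} by δ(·,p) → {A,C} and {B,E}.
Split {A,C} by δ(·,p) → {A} and {C}.
No further refinement is possible. Final partition (4 blocks): {A} | {D,F} | {B,E} | {C}.
F and D lie in the same block of the stable partition, so they are equivalent — no string distinguishes them.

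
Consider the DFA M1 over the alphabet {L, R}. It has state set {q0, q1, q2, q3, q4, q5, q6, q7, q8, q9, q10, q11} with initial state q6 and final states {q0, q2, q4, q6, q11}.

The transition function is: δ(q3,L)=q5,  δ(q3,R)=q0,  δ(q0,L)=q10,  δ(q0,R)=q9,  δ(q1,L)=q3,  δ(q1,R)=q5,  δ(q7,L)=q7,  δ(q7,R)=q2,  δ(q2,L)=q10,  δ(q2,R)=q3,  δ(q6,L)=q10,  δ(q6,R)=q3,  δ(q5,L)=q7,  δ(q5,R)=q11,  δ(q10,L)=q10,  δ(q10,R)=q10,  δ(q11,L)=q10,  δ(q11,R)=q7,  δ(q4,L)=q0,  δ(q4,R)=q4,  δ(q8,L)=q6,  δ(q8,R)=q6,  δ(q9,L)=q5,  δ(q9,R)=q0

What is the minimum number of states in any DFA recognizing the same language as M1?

3

First remove the unreachable states {q1,q4,q8}; 9 states remain.
Start with accepting vs non-accepting: {q0,q2,q6,q11} | {q3,q5,q7,q9,q10}.
Split {q3,q5,q7,q9,q10} by δ(·,R) → {q3,q5,q7,q9} and {q10}.
No further refinement is possible. Final partition (3 blocks): {q0,q2,q6,q11} | {q3,q5,q7,q9} | {q10}.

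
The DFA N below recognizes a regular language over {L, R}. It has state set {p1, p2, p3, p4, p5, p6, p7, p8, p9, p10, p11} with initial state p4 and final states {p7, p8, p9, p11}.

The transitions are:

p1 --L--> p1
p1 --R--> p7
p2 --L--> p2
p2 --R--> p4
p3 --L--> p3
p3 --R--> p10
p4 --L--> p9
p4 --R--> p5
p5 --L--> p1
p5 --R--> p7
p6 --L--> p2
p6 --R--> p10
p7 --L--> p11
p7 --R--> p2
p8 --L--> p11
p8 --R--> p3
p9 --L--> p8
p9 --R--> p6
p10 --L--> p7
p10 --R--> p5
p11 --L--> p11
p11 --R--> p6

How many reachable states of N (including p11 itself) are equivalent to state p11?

All states are reachable from the start state.
P0 = {p7,p8,p9,p11} | {p1,p2,p3,p4,p5,p6,p10}.
Split {p1,p2,p3,p4,p5,p6,p10} by δ(·,L) → {p1,p2,p3,p5,p6} and {p4,p10}.
On input R, block {p1,p2,p3,p5,p6} splits into {p2,p3,p6} and {p1,p5}.
Stable partition: {p7,p8,p9,p11} | {p2,p3,p6} | {p4,p10} | {p1,p5} — 4 equivalence classes.
State p11 belongs to the block {p7,p8,p9,p11}, which has 4 states.

4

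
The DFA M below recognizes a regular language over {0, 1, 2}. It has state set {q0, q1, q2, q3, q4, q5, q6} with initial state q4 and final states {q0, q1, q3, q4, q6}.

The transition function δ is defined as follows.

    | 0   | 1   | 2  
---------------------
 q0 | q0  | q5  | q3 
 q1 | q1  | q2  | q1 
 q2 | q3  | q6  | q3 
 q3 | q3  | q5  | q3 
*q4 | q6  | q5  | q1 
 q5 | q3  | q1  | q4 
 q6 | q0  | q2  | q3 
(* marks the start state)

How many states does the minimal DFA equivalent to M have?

2

All states are reachable from the start state.
Initial partition by acceptance: {q0,q1,q3,q4,q6} | {q2,q5}.
Stable partition: {q0,q1,q3,q4,q6} | {q2,q5} — 2 equivalence classes.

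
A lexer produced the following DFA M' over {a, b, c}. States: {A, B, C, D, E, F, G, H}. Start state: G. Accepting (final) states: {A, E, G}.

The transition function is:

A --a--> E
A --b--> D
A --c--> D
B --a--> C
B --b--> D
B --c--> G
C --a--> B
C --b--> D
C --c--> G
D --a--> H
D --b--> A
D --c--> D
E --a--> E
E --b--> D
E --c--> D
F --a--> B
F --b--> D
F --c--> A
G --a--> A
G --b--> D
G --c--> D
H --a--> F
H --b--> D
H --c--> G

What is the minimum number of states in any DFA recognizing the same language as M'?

3

Start with accepting vs non-accepting: {A,E,G} | {B,C,D,F,H}.
On input b, block {B,C,D,F,H} splits into {B,C,F,H} and {D}.
Stable partition: {A,E,G} | {B,C,F,H} | {D} — 3 equivalence classes.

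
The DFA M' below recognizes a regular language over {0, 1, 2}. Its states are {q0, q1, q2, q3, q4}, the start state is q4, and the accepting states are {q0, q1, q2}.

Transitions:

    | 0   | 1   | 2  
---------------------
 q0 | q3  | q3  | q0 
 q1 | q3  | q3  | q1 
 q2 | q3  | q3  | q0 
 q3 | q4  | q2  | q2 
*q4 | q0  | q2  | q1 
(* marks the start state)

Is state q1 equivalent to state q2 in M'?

P0 = {q0,q1,q2} | {q3,q4}.
Split {q3,q4} by δ(·,0) → {q3} and {q4}.
The partition is now stable with 3 blocks: {q0,q1,q2} | {q3} | {q4}.
q1 and q2 lie in the same block of the stable partition, so they are equivalent — no string distinguishes them.

Yes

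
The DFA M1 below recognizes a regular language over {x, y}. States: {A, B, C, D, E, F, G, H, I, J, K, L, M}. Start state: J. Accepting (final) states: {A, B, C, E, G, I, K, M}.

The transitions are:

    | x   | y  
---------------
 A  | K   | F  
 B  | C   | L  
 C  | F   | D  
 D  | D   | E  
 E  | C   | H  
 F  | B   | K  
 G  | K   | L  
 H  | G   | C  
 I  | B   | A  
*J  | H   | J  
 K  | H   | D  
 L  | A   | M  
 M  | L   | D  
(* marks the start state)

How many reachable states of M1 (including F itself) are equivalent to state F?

Reachable states from the start: {A,B,C,D,E,F,G,H,J,K,L,M}. Unreachable: {I} — drop them.
Initial partition by acceptance: {A,B,C,E,G,K,M} | {D,F,H,J,L}.
On input x, block {A,B,C,E,G,K,M} splits into {A,B,E,G} and {C,K,M}.
On input x, block {D,F,H,J,L} splits into {F,H,L} and {D,J}.
Split {D,J} by δ(·,x) → {D} and {J}.
The partition is now stable with 5 blocks: {A,B,E,G} | {F,H,L} | {C,K,M} | {D} | {J}.
State F belongs to the block {F,H,L}, which has 3 states.

3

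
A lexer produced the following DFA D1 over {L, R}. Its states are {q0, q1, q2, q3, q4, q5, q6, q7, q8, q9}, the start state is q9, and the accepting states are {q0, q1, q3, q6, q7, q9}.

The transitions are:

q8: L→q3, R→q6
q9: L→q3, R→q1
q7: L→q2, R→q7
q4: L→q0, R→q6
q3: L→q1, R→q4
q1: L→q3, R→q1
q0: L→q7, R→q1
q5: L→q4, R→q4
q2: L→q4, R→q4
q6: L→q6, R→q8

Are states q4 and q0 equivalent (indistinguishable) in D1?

No

States {q5} cannot be reached from the start state, so discard them.
Initial partition by acceptance: {q0,q1,q3,q6,q7,q9} | {q2,q4,q8}.
Refine {q0,q1,q3,q6,q7,q9} on symbol L: members go to different blocks, giving {q0,q1,q3,q6,q9} and {q7}.
On input L, block {q0,q1,q3,q6,q9} splits into {q1,q3,q6,q9} and {q0}.
On input R, block {q1,q3,q6,q9} splits into {q1,q9} and {q3,q6}.
On input L, block {q2,q4,q8} splits into {q2} and {q4} and {q8}.
Split {q3,q6} by δ(·,L) → {q3} and {q6}.
Stable partition: {q1,q9} | {q2} | {q7} | {q0} | {q3} | {q4} | {q8} | {q6} — 8 equivalence classes.
q4 and q0 end up in different blocks, so they are distinguishable. For instance, the string 'ε' is accepted from only q0.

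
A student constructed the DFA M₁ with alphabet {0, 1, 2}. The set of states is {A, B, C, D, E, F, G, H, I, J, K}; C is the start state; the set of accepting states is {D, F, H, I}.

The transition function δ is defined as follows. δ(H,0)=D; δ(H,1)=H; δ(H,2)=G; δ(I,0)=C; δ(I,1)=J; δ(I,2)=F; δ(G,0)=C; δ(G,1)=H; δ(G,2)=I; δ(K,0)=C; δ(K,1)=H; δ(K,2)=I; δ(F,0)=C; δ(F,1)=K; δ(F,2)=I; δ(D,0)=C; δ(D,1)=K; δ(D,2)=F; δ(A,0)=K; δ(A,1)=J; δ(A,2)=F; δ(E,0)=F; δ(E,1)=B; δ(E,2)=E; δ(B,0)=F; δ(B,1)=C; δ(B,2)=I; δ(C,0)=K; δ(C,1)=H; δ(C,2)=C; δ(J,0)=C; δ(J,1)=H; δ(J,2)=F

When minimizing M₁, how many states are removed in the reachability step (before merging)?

Starting at C and following transitions, the reachable set is {C, D, F, G, H, I, J, K}. That leaves A, B, E unreachable — 3 in total.

3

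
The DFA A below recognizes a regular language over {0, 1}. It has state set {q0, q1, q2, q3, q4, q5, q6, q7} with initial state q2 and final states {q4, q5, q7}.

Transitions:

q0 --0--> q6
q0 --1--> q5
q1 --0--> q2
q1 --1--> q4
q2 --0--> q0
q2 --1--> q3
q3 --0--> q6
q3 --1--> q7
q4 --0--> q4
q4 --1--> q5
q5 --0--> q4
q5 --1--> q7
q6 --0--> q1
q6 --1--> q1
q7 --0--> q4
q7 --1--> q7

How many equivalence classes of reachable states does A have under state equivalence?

3

P0 = {q4,q5,q7} | {q0,q1,q2,q3,q6}.
Split {q0,q1,q2,q3,q6} by δ(·,1) → {q0,q1,q3} and {q2,q6}.
Stable partition: {q4,q5,q7} | {q0,q1,q3} | {q2,q6} — 3 equivalence classes.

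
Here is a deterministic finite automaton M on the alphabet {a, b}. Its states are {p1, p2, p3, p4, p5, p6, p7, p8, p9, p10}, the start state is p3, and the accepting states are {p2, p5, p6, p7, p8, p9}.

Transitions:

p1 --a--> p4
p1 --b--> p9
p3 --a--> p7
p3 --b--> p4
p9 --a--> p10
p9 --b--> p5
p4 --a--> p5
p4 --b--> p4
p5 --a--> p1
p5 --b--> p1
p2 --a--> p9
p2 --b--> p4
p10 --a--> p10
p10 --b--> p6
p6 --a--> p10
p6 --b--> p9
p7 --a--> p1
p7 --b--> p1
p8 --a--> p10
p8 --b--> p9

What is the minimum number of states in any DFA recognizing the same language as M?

Reachable states from the start: {p1,p3,p4,p5,p6,p7,p9,p10}. Unreachable: {p2,p8} — drop them.
Initial partition by acceptance: {p5,p6,p7,p9} | {p1,p3,p4,p10}.
On input b, block {p5,p6,p7,p9} splits into {p5,p7} and {p6,p9}.
Split {p1,p3,p4,p10} by δ(·,a) → {p1,p10} and {p3,p4}.
On input a, block {p1,p10} splits into {p1} and {p10}.
Refine {p6,p9} on symbol b: members go to different blocks, giving {p6} and {p9}.
The partition is now stable with 6 blocks: {p5,p7} | {p1} | {p6} | {p3,p4} | {p10} | {p9}.

6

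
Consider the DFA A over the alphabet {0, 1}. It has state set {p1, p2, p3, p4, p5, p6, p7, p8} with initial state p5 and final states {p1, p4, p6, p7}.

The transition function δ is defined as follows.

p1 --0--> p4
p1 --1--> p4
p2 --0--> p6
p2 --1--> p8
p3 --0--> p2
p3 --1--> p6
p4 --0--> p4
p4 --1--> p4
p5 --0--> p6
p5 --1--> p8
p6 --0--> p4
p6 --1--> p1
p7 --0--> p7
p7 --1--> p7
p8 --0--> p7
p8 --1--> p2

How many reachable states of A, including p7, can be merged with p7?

First remove the unreachable states {p3}; 7 states remain.
P0 = {p1,p4,p6,p7} | {p2,p5,p8}.
Stable partition: {p1,p4,p6,p7} | {p2,p5,p8} — 2 equivalence classes.
The equivalence class containing p7 is {p1,p4,p6,p7}, of size 4.

4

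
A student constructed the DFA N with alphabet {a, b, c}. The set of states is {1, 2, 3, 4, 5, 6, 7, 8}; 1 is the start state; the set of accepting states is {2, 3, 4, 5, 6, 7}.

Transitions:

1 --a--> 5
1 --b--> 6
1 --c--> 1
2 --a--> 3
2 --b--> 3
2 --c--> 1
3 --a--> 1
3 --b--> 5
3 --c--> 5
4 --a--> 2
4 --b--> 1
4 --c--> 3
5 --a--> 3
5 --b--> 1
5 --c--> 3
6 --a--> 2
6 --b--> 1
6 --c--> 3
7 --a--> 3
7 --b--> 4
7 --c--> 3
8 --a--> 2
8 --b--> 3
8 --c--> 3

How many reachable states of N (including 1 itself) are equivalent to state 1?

First remove the unreachable states {4,7,8}; 5 states remain.
Initial partition by acceptance: {2,3,5,6} | {1}.
Refine {2,3,5,6} on symbol a: members go to different blocks, giving {2,5,6} and {3}.
Refine {2,5,6} on symbol a: members go to different blocks, giving {2,5} and {6}.
Refine {2,5} on symbol b: members go to different blocks, giving {2} and {5}.
The partition is now stable with 5 blocks: {2} | {1} | {3} | {6} | {5}.
State 1 belongs to the block {1}, which has 1 states.

1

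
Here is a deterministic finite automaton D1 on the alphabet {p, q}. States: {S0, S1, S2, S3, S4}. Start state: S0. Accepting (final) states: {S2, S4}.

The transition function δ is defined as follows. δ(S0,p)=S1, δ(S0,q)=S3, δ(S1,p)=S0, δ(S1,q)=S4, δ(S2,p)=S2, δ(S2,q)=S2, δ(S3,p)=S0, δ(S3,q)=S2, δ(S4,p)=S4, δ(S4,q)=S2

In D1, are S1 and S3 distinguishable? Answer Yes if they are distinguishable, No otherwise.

Every state is reachable, so we keep all 5.
Initial partition by acceptance: {S2,S4} | {S0,S1,S3}.
On input q, block {S0,S1,S3} splits into {S1,S3} and {S0}.
No further refinement is possible. Final partition (3 blocks): {S2,S4} | {S1,S3} | {S0}.
S1 and S3 lie in the same block of the stable partition, so they are equivalent — no string distinguishes them.

No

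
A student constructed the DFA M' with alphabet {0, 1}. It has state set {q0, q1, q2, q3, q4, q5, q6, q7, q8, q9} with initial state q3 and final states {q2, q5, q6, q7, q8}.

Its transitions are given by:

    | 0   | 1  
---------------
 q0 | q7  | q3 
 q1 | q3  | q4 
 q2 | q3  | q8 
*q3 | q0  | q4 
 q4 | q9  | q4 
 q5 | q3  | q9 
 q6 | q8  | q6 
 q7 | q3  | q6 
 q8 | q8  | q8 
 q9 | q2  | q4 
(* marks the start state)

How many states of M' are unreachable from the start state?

2

BFS from q3 reaches {q0, q2, q3, q4, q6, q7, q8, q9}; the 2 state(s) q1, q5 are never visited.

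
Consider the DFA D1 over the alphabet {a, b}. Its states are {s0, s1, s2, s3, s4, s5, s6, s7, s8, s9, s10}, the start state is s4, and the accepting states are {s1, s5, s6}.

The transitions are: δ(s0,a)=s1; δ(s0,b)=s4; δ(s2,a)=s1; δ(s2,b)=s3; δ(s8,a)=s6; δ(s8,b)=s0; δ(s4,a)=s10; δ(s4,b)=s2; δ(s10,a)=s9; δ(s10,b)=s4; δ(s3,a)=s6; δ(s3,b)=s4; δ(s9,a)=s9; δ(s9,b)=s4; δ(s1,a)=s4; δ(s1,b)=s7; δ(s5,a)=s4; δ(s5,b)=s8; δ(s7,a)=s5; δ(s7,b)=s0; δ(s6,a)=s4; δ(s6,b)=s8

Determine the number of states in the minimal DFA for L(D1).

5

Every state is reachable, so we keep all 11.
P0 = {s1,s5,s6} | {s0,s2,s3,s4,s7,s8,s9,s10}.
On input a, block {s0,s2,s3,s4,s7,s8,s9,s10} splits into {s0,s2,s3,s7,s8} and {s4,s9,s10}.
On input b, block {s0,s2,s3,s7,s8} splits into {s2,s7,s8} and {s0,s3}.
On input b, block {s4,s9,s10} splits into {s9,s10} and {s4}.
Stable partition: {s1,s5,s6} | {s2,s7,s8} | {s9,s10} | {s0,s3} | {s4} — 5 equivalence classes.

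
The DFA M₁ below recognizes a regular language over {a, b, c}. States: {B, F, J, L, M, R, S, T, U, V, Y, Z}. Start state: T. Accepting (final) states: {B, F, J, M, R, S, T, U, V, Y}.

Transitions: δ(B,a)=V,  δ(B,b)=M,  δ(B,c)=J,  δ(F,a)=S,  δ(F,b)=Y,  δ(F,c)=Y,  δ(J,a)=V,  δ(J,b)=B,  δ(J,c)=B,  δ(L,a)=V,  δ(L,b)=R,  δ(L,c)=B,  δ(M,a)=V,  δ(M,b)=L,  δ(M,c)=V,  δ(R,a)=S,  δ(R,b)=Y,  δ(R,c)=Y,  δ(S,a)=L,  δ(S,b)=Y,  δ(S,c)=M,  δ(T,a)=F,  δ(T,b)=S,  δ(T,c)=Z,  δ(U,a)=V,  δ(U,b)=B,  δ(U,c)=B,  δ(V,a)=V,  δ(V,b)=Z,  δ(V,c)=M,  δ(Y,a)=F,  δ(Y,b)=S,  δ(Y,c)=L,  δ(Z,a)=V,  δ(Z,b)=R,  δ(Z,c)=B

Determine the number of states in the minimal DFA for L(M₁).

Reachable states from the start: {B,F,J,L,M,R,S,T,V,Y,Z}. Unreachable: {U} — drop them.
Start with accepting vs non-accepting: {B,F,J,M,R,S,T,V,Y} | {L,Z}.
Refine {B,F,J,M,R,S,T,V,Y} on symbol a: members go to different blocks, giving {B,F,J,M,R,T,V,Y} and {S}.
Refine {B,F,J,M,R,T,V,Y} on symbol a: members go to different blocks, giving {B,J,M,T,V,Y} and {F,R}.
On input a, block {B,J,M,T,V,Y} splits into {B,J,M,V} and {T,Y}.
Refine {B,J,M,V} on symbol b: members go to different blocks, giving {B,J} and {M,V}.
Split {B,J} by δ(·,b) → {J} and {B}.
Stable partition: {J} | {L,Z} | {S} | {F,R} | {T,Y} | {M,V} | {B} — 7 equivalence classes.

7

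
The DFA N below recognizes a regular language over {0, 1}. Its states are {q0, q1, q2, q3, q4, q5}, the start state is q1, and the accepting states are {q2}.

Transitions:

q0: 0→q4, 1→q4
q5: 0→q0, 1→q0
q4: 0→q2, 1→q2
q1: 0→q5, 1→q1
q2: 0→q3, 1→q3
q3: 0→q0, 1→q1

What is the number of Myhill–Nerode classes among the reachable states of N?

6

Every state is reachable, so we keep all 6.
P0 = {q2} | {q0,q1,q3,q4,q5}.
Refine {q0,q1,q3,q4,q5} on symbol 0: members go to different blocks, giving {q0,q1,q3,q5} and {q4}.
On input 0, block {q0,q1,q3,q5} splits into {q1,q3,q5} and {q0}.
Split {q1,q3,q5} by δ(·,0) → {q3,q5} and {q1}.
On input 1, block {q3,q5} splits into {q3} and {q5}.
Stable partition: {q2} | {q3} | {q4} | {q0} | {q1} | {q5} — 6 equivalence classes.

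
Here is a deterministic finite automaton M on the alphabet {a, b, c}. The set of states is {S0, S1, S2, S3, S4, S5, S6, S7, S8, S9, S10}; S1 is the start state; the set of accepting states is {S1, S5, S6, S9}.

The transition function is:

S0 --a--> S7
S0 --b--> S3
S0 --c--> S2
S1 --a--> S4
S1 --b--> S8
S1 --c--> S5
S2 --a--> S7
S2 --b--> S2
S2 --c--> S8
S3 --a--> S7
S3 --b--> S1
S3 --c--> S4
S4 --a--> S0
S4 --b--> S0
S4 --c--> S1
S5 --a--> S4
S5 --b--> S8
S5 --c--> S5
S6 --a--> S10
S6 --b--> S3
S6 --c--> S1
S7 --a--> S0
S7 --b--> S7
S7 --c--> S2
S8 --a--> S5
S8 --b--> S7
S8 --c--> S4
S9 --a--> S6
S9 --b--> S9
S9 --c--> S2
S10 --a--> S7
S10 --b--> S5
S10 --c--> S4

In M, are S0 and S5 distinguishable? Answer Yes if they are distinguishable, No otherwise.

States {S6,S9,S10} cannot be reached from the start state, so discard them.
Start with accepting vs non-accepting: {S1,S5} | {S0,S2,S3,S4,S7,S8}.
Refine {S0,S2,S3,S4,S7,S8} on symbol a: members go to different blocks, giving {S0,S2,S3,S4,S7} and {S8}.
On input b, block {S0,S2,S3,S4,S7} splits into {S0,S2,S4,S7} and {S3}.
Split {S0,S2,S4,S7} by δ(·,b) → {S2,S4,S7} and {S0}.
On input a, block {S2,S4,S7} splits into {S4,S7} and {S2}.
Refine {S4,S7} on symbol b: members go to different blocks, giving {S4} and {S7}.
Stable partition: {S1,S5} | {S4} | {S8} | {S3} | {S0} | {S2} | {S7} — 7 equivalence classes.
S0 and S5 end up in different blocks, so they are distinguishable. For instance, the string 'ε' is accepted from only S5.

Yes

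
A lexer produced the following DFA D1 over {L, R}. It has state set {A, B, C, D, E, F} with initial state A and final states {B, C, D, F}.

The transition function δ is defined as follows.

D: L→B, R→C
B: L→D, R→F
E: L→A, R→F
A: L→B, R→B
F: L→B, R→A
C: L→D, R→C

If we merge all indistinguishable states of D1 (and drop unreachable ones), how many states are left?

Reachable states from the start: {A,B,C,D,F}. Unreachable: {E} — drop them.
Initial partition by acceptance: {B,C,D,F} | {A}.
On input R, block {B,C,D,F} splits into {B,C,D} and {F}.
Refine {B,C,D} on symbol R: members go to different blocks, giving {C,D} and {B}.
On input L, block {C,D} splits into {C} and {D}.
No further refinement is possible. Final partition (5 blocks): {C} | {A} | {F} | {B} | {D}.

5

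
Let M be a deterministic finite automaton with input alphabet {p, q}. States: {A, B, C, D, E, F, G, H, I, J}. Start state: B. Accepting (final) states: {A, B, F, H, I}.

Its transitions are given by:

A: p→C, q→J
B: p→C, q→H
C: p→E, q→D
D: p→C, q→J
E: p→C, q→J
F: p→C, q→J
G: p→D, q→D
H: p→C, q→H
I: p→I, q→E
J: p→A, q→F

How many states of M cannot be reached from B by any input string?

2

No path from B leads to G, I; the other 8 states are all reachable.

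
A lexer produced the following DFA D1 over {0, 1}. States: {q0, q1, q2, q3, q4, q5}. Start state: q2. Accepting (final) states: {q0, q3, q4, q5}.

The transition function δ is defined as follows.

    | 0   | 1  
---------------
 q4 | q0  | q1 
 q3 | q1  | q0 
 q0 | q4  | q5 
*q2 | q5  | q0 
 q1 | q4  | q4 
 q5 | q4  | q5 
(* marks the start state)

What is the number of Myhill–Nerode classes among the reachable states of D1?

4

States {q3} cannot be reached from the start state, so discard them.
P0 = {q0,q4,q5} | {q1,q2}.
Split {q0,q4,q5} by δ(·,1) → {q0,q5} and {q4}.
Split {q1,q2} by δ(·,0) → {q1} and {q2}.
Stable partition: {q0,q5} | {q1} | {q4} | {q2} — 4 equivalence classes.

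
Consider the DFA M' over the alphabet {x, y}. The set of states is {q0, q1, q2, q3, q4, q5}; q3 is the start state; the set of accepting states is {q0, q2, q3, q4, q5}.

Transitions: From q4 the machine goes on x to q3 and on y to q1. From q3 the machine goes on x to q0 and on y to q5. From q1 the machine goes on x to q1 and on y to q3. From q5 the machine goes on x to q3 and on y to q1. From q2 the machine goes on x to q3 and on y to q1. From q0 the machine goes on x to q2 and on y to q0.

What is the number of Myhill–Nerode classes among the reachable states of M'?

4

First remove the unreachable states {q4}; 5 states remain.
P0 = {q0,q2,q3,q5} | {q1}.
Split {q0,q2,q3,q5} by δ(·,y) → {q0,q3} and {q2,q5}.
On input x, block {q0,q3} splits into {q0} and {q3}.
The partition is now stable with 4 blocks: {q0} | {q1} | {q2,q5} | {q3}.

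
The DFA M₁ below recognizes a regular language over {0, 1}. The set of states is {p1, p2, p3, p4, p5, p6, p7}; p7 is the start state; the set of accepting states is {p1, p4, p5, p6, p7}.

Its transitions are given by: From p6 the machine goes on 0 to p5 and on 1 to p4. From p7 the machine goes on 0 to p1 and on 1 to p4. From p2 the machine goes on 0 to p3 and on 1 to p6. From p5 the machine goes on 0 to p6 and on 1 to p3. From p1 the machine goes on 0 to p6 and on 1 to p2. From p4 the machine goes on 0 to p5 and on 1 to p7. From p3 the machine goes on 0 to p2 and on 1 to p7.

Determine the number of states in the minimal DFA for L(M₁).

Every state is reachable, so we keep all 7.
Initial partition by acceptance: {p1,p4,p5,p6,p7} | {p2,p3}.
On input 1, block {p1,p4,p5,p6,p7} splits into {p4,p6,p7} and {p1,p5}.
No further refinement is possible. Final partition (3 blocks): {p4,p6,p7} | {p2,p3} | {p1,p5}.

3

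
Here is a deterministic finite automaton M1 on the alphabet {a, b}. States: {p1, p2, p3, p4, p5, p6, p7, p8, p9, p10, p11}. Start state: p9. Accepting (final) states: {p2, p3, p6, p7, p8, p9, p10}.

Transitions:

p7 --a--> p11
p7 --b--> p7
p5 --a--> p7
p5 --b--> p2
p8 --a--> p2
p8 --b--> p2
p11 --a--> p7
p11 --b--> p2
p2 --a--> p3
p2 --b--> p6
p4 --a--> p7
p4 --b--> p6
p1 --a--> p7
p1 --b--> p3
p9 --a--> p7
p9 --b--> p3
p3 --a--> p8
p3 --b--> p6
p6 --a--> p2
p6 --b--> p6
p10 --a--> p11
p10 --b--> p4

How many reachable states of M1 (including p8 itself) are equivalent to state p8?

First remove the unreachable states {p1,p4,p5,p10}; 7 states remain.
P0 = {p2,p3,p6,p7,p8,p9} | {p11}.
Split {p2,p3,p6,p7,p8,p9} by δ(·,a) → {p2,p3,p6,p8,p9} and {p7}.
Refine {p2,p3,p6,p8,p9} on symbol a: members go to different blocks, giving {p2,p3,p6,p8} and {p9}.
No further refinement is possible. Final partition (4 blocks): {p2,p3,p6,p8} | {p11} | {p7} | {p9}.
State p8 belongs to the block {p2,p3,p6,p8}, which has 4 states.

4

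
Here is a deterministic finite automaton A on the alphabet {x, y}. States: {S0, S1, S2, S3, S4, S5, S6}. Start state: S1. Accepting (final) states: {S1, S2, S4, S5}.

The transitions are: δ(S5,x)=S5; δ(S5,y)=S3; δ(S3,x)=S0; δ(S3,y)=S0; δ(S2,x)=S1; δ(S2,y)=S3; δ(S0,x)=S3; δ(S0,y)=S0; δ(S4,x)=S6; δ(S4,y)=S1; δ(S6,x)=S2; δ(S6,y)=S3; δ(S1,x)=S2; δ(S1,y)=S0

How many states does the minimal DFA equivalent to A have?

First remove the unreachable states {S4,S5,S6}; 4 states remain.
P0 = {S1,S2} | {S0,S3}.
Stable partition: {S1,S2} | {S0,S3} — 2 equivalence classes.

2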